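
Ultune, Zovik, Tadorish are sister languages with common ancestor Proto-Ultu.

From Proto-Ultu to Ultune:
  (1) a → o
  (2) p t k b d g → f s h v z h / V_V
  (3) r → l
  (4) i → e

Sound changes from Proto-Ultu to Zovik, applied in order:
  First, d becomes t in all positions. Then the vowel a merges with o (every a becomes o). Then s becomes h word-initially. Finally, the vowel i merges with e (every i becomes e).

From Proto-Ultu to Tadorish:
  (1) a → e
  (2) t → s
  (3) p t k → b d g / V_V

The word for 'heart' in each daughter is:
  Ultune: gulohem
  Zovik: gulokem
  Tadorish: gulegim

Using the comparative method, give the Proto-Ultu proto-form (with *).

Position 5: Ultune has h, Zovik has k, Tadorish has g. Zovik preserves k here (none of its changes turn any other segment into k), so the proto-segment is *k.
Position 4: Ultune has o, Zovik has o, Tadorish has e. Taking the neighbouring segments as reconstructed: Ultune o could go back to *a or *o; Zovik o could go back to *a or *o; Tadorish e could go back to *a or *e — the one source consistent with every daughter is *a.
Position 6: Ultune has e, Zovik has e, Tadorish has i. Tadorish preserves i here (none of its changes turn any other segment into i), so the proto-segment is *i.
Continuing position by position gives *gulakim; check it forward:
Ultune: *gulakim
  gulakim → gulokim   [vowel merger]
  gulokim → gulohim   [intervocalic lenition]
  gulohim (rule 3 does not apply)
  gulohim → gulohem   [vowel merger]
  giving Ultune gulohem.
Zovik: *gulakim
  gulakim (rule 1 does not apply)
  gulakim → gulokim   [vowel merger]
  gulokim (rule 3 does not apply)
  gulokim → gulokem   [vowel merger]
  giving Zovik gulokem.
Tadorish: *gulakim > gulekim > gulegim  (by vowel merger, intervocalic voicing)
No other proto-form is consistent with every reflex, so the reconstruction is *gulakim.

*gulakim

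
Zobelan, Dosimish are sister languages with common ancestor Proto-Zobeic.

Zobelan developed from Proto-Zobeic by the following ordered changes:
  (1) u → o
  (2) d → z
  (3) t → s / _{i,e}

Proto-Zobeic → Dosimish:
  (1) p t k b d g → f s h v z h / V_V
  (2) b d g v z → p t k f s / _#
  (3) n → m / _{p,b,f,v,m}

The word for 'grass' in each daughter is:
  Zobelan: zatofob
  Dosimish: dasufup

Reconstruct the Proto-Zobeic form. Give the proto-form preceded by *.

*datufub

Position 1: Zobelan has z, Dosimish has d. Dosimish preserves d here (none of its changes turn any other segment into d), so the proto-segment is *d.
Position 4: Zobelan has o, Dosimish has u. Dosimish preserves u here (none of its changes turn any other segment into u), so the proto-segment is *u.
Verify the candidate proto-form against each daughter:
Zobelan: *datufub > datofob > zatofob  (by vowel merger, unconditioned shift)
Dosimish: *datufub
  datufub → dasufub   [intervocalic lenition]
  dasufub → dasufup   [final devoicing]
  dasufup (rule 3 does not apply)
  giving Dosimish dasufup.
*datufub is the unique common source.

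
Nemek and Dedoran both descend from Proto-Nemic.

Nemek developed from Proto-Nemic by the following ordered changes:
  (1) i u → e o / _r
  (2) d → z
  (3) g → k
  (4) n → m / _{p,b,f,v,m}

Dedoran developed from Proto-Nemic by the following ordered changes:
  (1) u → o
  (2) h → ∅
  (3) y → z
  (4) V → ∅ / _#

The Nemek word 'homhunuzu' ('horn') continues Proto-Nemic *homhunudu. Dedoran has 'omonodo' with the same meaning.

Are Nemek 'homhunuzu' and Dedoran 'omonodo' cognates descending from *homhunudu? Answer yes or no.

Derive the expected Dedoran reflex of *homhunudu:
Dedoran: *homhunudu
  homhunudu → homhonodo   [vowel merger]
  homhonodo → omonodo   [h-loss]
  omonodo (rule 3 does not apply)
  omonodo → omonod   [apocope]
  giving Dedoran omonod.
The regular Dedoran reflex would be 'omonod', but the attested form is 'omonodo'. The correspondence is irregular, so they are not cognates (the Dedoran form has a different source).

no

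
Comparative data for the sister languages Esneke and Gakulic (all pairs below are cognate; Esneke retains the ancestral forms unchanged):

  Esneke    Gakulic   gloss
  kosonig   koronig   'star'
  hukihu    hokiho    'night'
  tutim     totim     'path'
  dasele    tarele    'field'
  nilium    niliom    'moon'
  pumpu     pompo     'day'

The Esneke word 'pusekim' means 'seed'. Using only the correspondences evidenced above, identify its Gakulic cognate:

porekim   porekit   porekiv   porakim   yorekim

hukihu ~ hokiho, tutim ~ totim — Esneke u corresponds to Gakulic o after a consonant, before a consonant other than r, m, n, p, b, f, v.
dasele ~ tarele — Esneke s corresponds to Gakulic r between vowels (before a front vowel).
Applying these to Esneke 'pusekim':
  pusekim → posekim   (u→o after a consonant, before a consonant other than r, m, n, p, b, f, v)
  posekim → porekim   (s→r between vowels (before a front vowel))
So the Gakulic cognate is 'porekim'.

porekim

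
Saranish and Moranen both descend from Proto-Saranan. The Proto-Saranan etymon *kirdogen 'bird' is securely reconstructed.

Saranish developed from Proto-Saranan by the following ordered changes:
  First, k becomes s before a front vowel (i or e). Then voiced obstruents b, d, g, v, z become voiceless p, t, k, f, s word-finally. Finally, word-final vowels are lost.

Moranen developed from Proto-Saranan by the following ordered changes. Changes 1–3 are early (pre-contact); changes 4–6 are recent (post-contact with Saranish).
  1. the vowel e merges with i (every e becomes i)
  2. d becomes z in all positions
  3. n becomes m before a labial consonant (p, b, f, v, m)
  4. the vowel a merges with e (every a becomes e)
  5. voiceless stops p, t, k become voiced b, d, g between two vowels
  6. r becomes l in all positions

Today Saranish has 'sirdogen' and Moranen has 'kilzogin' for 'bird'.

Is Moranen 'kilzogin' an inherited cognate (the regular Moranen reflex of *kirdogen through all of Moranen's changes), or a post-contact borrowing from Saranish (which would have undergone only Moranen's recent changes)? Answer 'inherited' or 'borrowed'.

inherited

If inherited, *kirdogen would pass through all of Moranen's changes:
Moranen: *kirdogen > kirdogin > kirzogin > kilzogin  (by vowel merger, unconditioned shift, unconditioned shift)
If borrowed from Saranish 'sirdogen' after the early changes, it would undergo only the recent ones:
  rule 4 (vowel merger): no change (sirdogen)
  rule 5 (intervocalic voicing): no change (sirdogen)
  rule 6 (unconditioned shift): sirdogen → sildogen
  ⇒ as a loan: sildogen
Moranen 'kilzogin' matches the inherited outcome exactly, so it is an inherited cognate, not a loan.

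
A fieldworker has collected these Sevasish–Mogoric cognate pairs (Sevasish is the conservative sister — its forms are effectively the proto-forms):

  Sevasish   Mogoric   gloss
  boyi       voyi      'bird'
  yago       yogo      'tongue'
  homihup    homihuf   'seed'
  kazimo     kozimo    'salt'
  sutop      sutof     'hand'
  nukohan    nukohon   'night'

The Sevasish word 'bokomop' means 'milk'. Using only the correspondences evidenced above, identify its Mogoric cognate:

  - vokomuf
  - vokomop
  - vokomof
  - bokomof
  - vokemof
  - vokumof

boyi ~ voyi — Sevasish b corresponds to Mogoric v word-initially before a back vowel.
homihup ~ homihuf, sutop ~ sutof — Sevasish p corresponds to Mogoric f word-finally.
Applying these to Sevasish 'bokomop':
  bokomop → vokomop   (b→v word-initially before a back vowel)
  vokomop → vokomof   (p→f word-finally)
So the Mogoric cognate is 'vokomof'.

vokomof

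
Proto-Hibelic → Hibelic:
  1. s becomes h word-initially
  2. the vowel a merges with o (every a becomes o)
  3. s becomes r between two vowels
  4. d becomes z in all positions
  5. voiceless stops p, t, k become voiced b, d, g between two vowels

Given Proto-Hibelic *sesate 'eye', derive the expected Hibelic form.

herode

Hibelic: start from *sesate.
  rule 1 (debuccalisation): sesate → hesate
  rule 2 (vowel merger): hesate → hesote
  rule 3 (rhotacism): hesote → herote
  rule 4: no change — herote
  rule 5 (intervocalic voicing): herote → herode
  ⇒ Hibelic herode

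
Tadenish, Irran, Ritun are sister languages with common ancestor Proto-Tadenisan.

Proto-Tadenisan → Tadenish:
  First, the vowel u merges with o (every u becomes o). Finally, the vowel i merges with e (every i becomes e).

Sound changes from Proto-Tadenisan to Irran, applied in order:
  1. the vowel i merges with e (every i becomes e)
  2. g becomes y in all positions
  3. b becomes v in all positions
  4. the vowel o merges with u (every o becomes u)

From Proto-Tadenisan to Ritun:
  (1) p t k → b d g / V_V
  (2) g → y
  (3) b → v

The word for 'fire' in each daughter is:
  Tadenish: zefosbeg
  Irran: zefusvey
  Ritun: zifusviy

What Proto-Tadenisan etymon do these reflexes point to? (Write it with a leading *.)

*zifusbig

Position 7: Tadenish has e, Irran has e, Ritun has i. Ritun preserves i here (none of its changes turn any other segment into i), so the proto-segment is *i.
Position 4: Tadenish has o, Irran has u, Ritun has u. Ritun preserves u here (none of its changes turn any other segment into u), so the proto-segment is *u.
Verify the candidate proto-form against each daughter:
Tadenish: start from *zifusbig.
  rule 1 (vowel merger): zifusbig → zifosbig
  rule 2 (vowel merger): zifosbig → zefosbeg
  ⇒ Tadenish zefosbeg
Irran: *zifusbig
  zifusbig → zefusbeg   [vowel merger]
  zefusbeg → zefusbey   [unconditioned shift]
  zefusbey → zefusvey   [unconditioned shift]
  zefusvey (rule 4 does not apply)
  giving Irran zefusvey.
Ritun: *zifusbig > zifusbiy > zifusviy  (by unconditioned shift, unconditioned shift)
*zifusbig is the unique common source.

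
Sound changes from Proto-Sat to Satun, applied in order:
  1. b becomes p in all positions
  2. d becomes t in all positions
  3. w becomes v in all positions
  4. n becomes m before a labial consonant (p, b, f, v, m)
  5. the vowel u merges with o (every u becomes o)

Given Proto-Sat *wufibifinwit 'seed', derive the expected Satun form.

Satun: *wufibifinwit > wufipifinwit > vufipifinvit > vufipifimvit > vofipifimvit  (by unconditioned shift, unconditioned shift, nasal place assimilation, vowel merger)

vofipifimvit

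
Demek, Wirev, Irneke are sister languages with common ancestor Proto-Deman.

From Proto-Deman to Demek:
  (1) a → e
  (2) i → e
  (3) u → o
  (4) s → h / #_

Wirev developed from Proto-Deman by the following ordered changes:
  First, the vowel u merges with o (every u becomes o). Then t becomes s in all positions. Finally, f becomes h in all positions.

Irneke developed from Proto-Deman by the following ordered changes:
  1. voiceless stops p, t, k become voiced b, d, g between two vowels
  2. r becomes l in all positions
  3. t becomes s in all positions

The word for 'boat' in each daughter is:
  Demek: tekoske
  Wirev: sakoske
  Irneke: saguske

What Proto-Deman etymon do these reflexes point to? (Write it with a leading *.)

*takuske

Position 4: Demek has o, Wirev has o, Irneke has u. Irneke preserves u here (none of its changes turn any other segment into u), so the proto-segment is *u.
Position 1: Demek has t, Wirev has s, Irneke has s. Demek preserves t here (none of its changes turn any other segment into t), so the proto-segment is *t.
Verify the candidate proto-form against each daughter:
Demek: *takuske > tekuske > tekoske  (by vowel merger, vowel merger)
Wirev: *takuske > takoske > sakoske  (by vowel merger, unconditioned shift)
Irneke: *takuske > taguske > saguske  (by intervocalic voicing, unconditioned shift)
No other proto-form is consistent with every reflex, so the reconstruction is *takuske.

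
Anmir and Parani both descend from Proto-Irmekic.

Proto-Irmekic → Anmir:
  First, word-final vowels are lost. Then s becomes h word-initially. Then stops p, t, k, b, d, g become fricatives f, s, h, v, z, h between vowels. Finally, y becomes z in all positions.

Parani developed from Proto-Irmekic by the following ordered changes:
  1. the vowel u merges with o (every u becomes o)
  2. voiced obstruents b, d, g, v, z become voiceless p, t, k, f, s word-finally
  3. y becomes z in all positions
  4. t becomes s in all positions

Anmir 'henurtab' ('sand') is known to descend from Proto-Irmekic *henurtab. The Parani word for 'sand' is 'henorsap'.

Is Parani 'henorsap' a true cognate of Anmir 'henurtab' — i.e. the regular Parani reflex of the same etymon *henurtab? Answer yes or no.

Derive the expected Parani reflex of *henurtab:
Parani: *henurtab > henortab > henortap > henorsap  (by vowel merger, final devoicing, unconditioned shift)
Parani 'henorsap' matches the regular reflex exactly, so the pair is cognate.

yes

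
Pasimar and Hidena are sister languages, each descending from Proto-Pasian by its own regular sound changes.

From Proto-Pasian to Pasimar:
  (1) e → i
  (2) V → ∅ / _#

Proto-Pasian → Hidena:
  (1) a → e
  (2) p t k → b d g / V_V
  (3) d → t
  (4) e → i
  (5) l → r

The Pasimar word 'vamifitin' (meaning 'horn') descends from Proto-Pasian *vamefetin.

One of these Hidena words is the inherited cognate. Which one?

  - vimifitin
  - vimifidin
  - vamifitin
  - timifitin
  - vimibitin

Hidena: *vamefetin
  vamefetin → vemefetin   [vowel merger]
  vemefetin → vemefedin   [intervocalic voicing]
  vemefedin → vemefetin   [unconditioned shift]
  vemefetin → vimifitin   [vowel merger]
  vimifitin (rule 5 does not apply)
  giving Hidena vimifitin.
The other candidates each miss or misapply at least one Hidena change.

vimifitin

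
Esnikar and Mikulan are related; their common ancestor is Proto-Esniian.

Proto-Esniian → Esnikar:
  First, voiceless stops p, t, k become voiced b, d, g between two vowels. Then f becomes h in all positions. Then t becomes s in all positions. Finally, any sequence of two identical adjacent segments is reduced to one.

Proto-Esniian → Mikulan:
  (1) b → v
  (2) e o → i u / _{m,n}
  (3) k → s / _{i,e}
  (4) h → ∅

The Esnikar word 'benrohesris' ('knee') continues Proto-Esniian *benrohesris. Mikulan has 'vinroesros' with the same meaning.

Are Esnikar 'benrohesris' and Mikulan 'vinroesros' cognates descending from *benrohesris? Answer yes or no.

Derive the expected Mikulan reflex of *benrohesris:
Mikulan: *benrohesris
  benrohesris → venrohesris   [unconditioned shift]
  venrohesris → vinrohesris   [pre-nasal raising]
  vinrohesris (rule 3 does not apply)
  vinrohesris → vinroesris   [h-loss]
  giving Mikulan vinroesris.
The regular Mikulan reflex would be 'vinroesris', but the attested form is 'vinroesros'. The correspondence is irregular, so they are not cognates (the Mikulan form has a different source).

no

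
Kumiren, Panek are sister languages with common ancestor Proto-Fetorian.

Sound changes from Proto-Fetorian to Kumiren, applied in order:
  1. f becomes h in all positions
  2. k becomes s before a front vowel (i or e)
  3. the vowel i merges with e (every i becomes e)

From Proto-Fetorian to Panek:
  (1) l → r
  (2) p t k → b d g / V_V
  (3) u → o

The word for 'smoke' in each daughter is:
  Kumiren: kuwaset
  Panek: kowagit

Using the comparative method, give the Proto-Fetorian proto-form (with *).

*kuwakit

Position 5: Kumiren has s, Panek has g. Taking the neighbouring segments as reconstructed: Kumiren s could go back to *k or *s; Panek g could go back to *k or *g — the one source consistent with every daughter is *k.
Position 2: Kumiren has u, Panek has o. Kumiren preserves u here (none of its changes turn any other segment into u), so the proto-segment is *u.
Position 6: Kumiren has e, Panek has i. Panek preserves i here (none of its changes turn any other segment into i), so the proto-segment is *i.
This points to *kuwakit. Verify forward in each daughter:
Kumiren: *kuwakit > kuwasit > kuwaset  (by palatalisation, vowel merger)
Panek: *kuwakit > kuwagit > kowagit  (by intervocalic voicing, vowel merger)
Only *kuwakit yields all of Kumiren kuwaset, Panek kowagit.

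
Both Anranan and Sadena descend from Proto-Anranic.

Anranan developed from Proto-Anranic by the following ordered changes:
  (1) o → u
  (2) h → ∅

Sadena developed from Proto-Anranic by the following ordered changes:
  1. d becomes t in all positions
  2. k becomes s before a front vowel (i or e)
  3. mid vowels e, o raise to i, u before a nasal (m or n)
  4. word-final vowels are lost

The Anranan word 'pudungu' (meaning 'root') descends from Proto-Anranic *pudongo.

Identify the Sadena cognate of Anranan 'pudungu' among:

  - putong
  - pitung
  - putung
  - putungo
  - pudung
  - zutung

Sadena: *pudongo > putongo > putungo > putung  (by unconditioned shift, pre-nasal raising, apocope)
The other candidates each miss or misapply at least one Sadena change.

putung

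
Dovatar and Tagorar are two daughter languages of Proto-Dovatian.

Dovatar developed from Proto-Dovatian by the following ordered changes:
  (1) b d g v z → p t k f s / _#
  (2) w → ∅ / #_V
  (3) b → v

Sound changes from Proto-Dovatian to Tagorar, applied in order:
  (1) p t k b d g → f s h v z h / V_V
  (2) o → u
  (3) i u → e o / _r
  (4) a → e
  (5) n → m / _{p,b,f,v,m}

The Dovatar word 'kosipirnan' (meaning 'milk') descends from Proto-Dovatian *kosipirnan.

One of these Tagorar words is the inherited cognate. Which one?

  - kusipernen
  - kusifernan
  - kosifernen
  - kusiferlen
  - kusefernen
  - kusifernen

Tagorar: *kosipirnan
  kosipirnan → kosifirnan   [intervocalic lenition]
  kosifirnan → kusifirnan   [vowel merger]
  kusifirnan → kusifernan   [pre-rhotic lowering]
  kusifernan → kusifernen   [vowel merger]
  kusifernen (rule 5 does not apply)
  giving Tagorar kusifernen.
Only 'kusifernen' matches the regular Tagorar development of *kosipirnan.

kusifernen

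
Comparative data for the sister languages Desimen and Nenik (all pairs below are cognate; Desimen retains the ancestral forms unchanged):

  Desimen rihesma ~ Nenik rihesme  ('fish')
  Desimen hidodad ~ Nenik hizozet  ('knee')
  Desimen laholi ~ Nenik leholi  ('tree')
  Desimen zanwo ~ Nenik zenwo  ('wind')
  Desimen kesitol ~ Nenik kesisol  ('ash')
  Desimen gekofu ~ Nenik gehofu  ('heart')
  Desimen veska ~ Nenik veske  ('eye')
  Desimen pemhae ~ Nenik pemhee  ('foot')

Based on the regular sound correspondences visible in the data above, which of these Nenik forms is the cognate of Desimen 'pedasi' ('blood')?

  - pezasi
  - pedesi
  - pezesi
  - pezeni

pezesi

hidodad ~ hizozet — Desimen d corresponds to Nenik z between vowels (before a back vowel).
hidodad ~ hizozet, laholi ~ leholi — Desimen a corresponds to Nenik e after a consonant, before a consonant other than r, m, n, p, b, f, v.
Applying these to Desimen 'pedasi':
  pedasi → pezasi   (d→z between vowels (before a back vowel))
  pezasi → pezesi   (a→e after a consonant, before a consonant other than r, m, n, p, b, f, v)
So the Nenik cognate is 'pezesi'.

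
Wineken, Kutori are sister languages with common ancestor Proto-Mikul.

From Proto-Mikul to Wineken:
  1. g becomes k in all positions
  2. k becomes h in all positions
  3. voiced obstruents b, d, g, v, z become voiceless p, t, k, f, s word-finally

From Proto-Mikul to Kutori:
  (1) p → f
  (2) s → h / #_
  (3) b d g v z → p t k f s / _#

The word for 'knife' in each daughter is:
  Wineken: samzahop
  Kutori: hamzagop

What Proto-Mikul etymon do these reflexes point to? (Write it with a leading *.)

Position 1: Wineken has s, Kutori has h. Taking the neighbouring segments as reconstructed: Wineken s can only go back to *s; Kutori h could go back to *s or *h — the one source consistent with every daughter is *s.
Position 8: Wineken has p, Kutori has p. In Kutori, p can only continue *b, so the proto-segment is *b.
Position 6: Wineken has h, Kutori has g. Kutori preserves g here (none of its changes turn any other segment into g), so the proto-segment is *g.
Verify the candidate proto-form against each daughter:
Wineken: *samzagob > samzakob > samzahob > samzahop  (by unconditioned shift, unconditioned shift, final devoicing)
Kutori: *samzagob
  samzagob (rule 1 does not apply)
  samzagob → hamzagob   [debuccalisation]
  hamzagob → hamzagop   [final devoicing]
  giving Kutori hamzagop.
*samzagob is the unique common source.

*samzagob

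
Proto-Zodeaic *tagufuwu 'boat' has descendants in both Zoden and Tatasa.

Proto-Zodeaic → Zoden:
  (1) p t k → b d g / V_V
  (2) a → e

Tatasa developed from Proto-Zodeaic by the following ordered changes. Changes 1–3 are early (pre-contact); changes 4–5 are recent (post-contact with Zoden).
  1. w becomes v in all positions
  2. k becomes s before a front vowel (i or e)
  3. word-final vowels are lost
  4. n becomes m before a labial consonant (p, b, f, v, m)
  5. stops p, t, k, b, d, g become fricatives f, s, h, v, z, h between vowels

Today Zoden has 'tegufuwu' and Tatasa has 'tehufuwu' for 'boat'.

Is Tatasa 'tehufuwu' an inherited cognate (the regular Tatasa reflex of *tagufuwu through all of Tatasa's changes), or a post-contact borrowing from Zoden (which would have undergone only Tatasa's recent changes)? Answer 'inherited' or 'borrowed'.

borrowed

If inherited, *tagufuwu would pass through all of Tatasa's changes:
Tatasa: start from *tagufuwu.
  rule 1 (unconditioned shift): tagufuwu → tagufuvu
  rule 2: no change — tagufuvu
  rule 3 (apocope): tagufuvu → tagufuv
  rule 4: no change — tagufuv
  rule 5 (intervocalic lenition): tagufuv → tahufuv
  ⇒ Tatasa tahufuv
If borrowed from Zoden 'tegufuwu' after the early changes, it would undergo only the recent ones:
  rule 4 (nasal place assimilation): no change (tegufuwu)
  rule 5 (intervocalic lenition): tegufuwu → tehufuwu
  ⇒ as a loan: tehufuwu
Tatasa 'tehufuwu' matches the loan outcome 'tehufuwu', not the inherited 'tahufuv' — it skipped the early Tatasa changes, so it was borrowed from Zoden.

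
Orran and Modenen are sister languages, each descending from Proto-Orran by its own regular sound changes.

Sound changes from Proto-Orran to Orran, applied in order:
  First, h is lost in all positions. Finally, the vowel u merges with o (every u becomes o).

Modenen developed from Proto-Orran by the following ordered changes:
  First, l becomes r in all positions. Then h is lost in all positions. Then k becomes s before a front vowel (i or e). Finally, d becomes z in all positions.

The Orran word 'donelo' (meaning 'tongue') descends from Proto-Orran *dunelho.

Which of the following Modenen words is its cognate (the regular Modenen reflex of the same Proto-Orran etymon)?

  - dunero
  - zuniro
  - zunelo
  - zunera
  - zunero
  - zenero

zunero

Modenen: *dunelho
  dunelho → dunerho   [unconditioned shift]
  dunerho → dunero   [h-loss]
  dunero (rule 3 does not apply)
  dunero → zunero   [unconditioned shift]
  giving Modenen zunero.
Only 'zunero' matches the regular Modenen development of *dunelho.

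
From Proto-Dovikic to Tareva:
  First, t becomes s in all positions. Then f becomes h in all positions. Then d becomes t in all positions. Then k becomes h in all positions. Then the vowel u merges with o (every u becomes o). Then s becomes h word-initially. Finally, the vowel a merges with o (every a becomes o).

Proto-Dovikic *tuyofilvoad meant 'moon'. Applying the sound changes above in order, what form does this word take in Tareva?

hoyohilvoot

Tareva: *tuyofilvoad > suyofilvoad > suyohilvoad > suyohilvoat > soyohilvoat > hoyohilvoat > hoyohilvoot  (by unconditioned shift, unconditioned shift, unconditioned shift, vowel merger, debuccalisation, vowel merger)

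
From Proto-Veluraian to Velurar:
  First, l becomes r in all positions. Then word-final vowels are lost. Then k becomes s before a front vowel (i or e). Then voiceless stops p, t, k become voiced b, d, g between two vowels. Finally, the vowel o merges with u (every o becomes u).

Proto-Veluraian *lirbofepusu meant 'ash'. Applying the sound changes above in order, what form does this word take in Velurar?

rirbufebus

Velurar: *lirbofepusu
  lirbofepusu → rirbofepusu   [unconditioned shift]
  rirbofepusu → rirbofepus   [apocope]
  rirbofepus (rule 3 does not apply)
  rirbofepus → rirbofebus   [intervocalic voicing]
  rirbofebus → rirbufebus   [vowel merger]
  giving Velurar rirbufebus.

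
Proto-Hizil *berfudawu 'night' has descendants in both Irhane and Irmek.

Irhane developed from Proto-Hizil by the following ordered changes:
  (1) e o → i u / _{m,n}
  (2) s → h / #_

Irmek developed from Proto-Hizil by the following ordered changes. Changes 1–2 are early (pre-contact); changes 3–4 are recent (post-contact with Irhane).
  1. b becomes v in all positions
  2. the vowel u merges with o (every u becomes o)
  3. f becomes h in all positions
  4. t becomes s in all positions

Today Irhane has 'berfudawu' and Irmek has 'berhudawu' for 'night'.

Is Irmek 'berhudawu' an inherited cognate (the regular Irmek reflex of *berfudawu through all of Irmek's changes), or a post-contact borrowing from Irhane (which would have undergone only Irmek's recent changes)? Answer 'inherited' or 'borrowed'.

If inherited, *berfudawu would pass through all of Irmek's changes:
Irmek: start from *berfudawu.
  rule 1 (unconditioned shift): berfudawu → verfudawu
  rule 2 (vowel merger): verfudawu → verfodawo
  rule 3 (unconditioned shift): verfodawo → verhodawo
  rule 4: no change — verhodawo
  ⇒ Irmek verhodawo
If borrowed from Irhane 'berfudawu' after the early changes, it would undergo only the recent ones:
  rule 3 (unconditioned shift): berfudawu → berhudawu
  rule 4 (unconditioned shift): no change (berhudawu)
  ⇒ as a loan: berhudawu
Irmek 'berhudawu' matches the loan outcome 'berhudawu', not the inherited 'verhodawo' — it skipped the early Irmek changes, so it was borrowed from Irhane.

borrowed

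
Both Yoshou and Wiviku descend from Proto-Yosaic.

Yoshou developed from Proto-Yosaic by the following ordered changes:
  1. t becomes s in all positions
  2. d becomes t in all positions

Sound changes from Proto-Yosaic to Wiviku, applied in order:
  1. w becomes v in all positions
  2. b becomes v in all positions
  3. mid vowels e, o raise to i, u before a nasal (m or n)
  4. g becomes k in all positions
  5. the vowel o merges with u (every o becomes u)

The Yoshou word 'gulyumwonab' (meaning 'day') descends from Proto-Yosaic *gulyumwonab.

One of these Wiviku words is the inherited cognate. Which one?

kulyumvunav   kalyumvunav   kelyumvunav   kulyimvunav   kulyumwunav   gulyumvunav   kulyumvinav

Wiviku: *gulyumwonab > gulyumvonab > gulyumvonav > gulyumvunav > kulyumvunav  (by unconditioned shift, unconditioned shift, pre-nasal raising, unconditioned shift)
The other candidates each miss or misapply at least one Wiviku change.

kulyumvunav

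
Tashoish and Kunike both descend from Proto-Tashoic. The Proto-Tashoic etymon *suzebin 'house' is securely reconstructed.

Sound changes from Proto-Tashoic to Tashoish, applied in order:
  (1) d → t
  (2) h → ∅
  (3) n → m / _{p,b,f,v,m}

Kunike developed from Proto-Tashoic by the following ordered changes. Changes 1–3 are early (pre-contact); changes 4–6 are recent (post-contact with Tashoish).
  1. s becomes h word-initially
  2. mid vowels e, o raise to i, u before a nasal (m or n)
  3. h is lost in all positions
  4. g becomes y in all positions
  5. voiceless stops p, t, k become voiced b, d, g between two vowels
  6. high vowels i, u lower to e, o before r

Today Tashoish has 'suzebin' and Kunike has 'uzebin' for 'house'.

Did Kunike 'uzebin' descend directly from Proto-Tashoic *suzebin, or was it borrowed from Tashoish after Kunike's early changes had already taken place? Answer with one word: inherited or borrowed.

inherited

If inherited, *suzebin would pass through all of Kunike's changes:
Kunike: *suzebin > huzebin > uzebin  (by debuccalisation, h-loss)
If borrowed from Tashoish 'suzebin' after the early changes, it would undergo only the recent ones:
  rule 4 (unconditioned shift): no change (suzebin)
  rule 5 (intervocalic voicing): no change (suzebin)
  rule 6 (pre-rhotic lowering): no change (suzebin)
  ⇒ as a loan: suzebin
Kunike 'uzebin' matches the inherited outcome exactly, so it is an inherited cognate, not a loan.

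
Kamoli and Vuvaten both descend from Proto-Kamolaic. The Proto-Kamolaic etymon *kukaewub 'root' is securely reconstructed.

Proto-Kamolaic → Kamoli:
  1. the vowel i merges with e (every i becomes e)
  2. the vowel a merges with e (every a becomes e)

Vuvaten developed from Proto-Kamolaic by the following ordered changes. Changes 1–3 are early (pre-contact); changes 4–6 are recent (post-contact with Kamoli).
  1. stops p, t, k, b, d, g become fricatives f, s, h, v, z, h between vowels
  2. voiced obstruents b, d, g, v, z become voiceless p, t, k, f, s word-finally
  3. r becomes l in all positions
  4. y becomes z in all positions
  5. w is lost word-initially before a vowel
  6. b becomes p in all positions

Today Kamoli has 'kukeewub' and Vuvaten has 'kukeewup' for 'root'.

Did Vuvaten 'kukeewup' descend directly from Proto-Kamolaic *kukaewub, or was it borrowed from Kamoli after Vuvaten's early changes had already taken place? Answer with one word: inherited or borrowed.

borrowed

If inherited, *kukaewub would pass through all of Vuvaten's changes:
Vuvaten: *kukaewub
  kukaewub → kuhaewub   [intervocalic lenition]
  kuhaewub → kuhaewup   [final devoicing]
  kuhaewup (rule 3 does not apply)
  kuhaewup (rule 4 does not apply)
  kuhaewup (rule 5 does not apply)
  kuhaewup (rule 6 does not apply)
  giving Vuvaten kuhaewup.
If borrowed from Kamoli 'kukeewub' after the early changes, it would undergo only the recent ones:
  rule 4 (unconditioned shift): no change (kukeewub)
  rule 5 (glide loss): no change (kukeewub)
  rule 6 (unconditioned shift): kukeewub → kukeewup
  ⇒ as a loan: kukeewup
Vuvaten 'kukeewup' matches the loan outcome 'kukeewup', not the inherited 'kuhaewup' — it skipped the early Vuvaten changes, so it was borrowed from Kamoli.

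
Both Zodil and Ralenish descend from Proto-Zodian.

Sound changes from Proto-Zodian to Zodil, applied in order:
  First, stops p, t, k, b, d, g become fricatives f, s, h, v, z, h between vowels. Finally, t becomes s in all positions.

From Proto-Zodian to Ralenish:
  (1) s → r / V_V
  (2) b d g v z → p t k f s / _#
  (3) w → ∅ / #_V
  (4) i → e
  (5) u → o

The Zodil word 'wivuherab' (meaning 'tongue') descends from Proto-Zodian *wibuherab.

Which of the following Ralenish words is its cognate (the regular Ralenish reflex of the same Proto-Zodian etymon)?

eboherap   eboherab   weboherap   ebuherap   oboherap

Ralenish: start from *wibuherab.
  rule 1: no change — wibuherab
  rule 2 (final devoicing): wibuherab → wibuherap
  rule 3 (glide loss): wibuherap → ibuherap
  rule 4 (vowel merger): ibuherap → ebuherap
  rule 5 (vowel merger): ebuherap → eboherap
  ⇒ Ralenish eboherap
The other candidates each miss or misapply at least one Ralenish change.

eboherap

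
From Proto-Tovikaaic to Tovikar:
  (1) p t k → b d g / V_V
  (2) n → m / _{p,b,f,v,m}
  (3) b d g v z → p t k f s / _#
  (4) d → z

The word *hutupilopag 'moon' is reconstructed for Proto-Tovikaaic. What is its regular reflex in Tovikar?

huzubilobak

Tovikar: *hutupilopag
  hutupilopag → hudubilobag   [intervocalic voicing]
  hudubilobag (rule 2 does not apply)
  hudubilobag → hudubilobak   [final devoicing]
  hudubilobak → huzubilobak   [unconditioned shift]
  giving Tovikar huzubilobak.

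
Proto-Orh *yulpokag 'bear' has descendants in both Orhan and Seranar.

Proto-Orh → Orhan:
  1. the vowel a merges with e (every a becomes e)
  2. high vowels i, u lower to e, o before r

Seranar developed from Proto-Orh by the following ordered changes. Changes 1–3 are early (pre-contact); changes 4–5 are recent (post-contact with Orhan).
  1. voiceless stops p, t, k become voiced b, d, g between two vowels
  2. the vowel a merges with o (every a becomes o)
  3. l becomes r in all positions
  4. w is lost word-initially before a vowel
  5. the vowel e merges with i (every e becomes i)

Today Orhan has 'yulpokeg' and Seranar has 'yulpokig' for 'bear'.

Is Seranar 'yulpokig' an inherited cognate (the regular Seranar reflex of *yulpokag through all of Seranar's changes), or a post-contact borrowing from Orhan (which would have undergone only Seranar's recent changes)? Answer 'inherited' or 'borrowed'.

borrowed

If inherited, *yulpokag would pass through all of Seranar's changes:
Seranar: start from *yulpokag.
  rule 1 (intervocalic voicing): yulpokag → yulpogag
  rule 2 (vowel merger): yulpogag → yulpogog
  rule 3 (unconditioned shift): yulpogog → yurpogog
  rule 4: no change — yurpogog
  rule 5: no change — yurpogog
  ⇒ Seranar yurpogog
If borrowed from Orhan 'yulpokeg' after the early changes, it would undergo only the recent ones:
  rule 4 (glide loss): no change (yulpokeg)
  rule 5 (vowel merger): yulpokeg → yulpokig
  ⇒ as a loan: yulpokig
Seranar 'yulpokig' matches the loan outcome 'yulpokig', not the inherited 'yurpogog' — it skipped the early Seranar changes, so it was borrowed from Orhan.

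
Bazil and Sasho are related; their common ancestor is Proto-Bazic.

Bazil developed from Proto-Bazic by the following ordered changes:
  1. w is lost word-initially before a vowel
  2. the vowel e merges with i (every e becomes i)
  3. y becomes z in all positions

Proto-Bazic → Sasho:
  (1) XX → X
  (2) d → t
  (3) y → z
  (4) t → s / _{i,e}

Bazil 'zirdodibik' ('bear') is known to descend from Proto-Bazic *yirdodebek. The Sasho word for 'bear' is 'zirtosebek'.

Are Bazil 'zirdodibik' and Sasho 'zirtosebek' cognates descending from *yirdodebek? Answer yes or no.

yes

Derive the expected Sasho reflex of *yirdodebek:
Sasho: *yirdodebek
  yirdodebek (rule 1 does not apply)
  yirdodebek → yirtotebek   [unconditioned shift]
  yirtotebek → zirtotebek   [unconditioned shift]
  zirtotebek → zirtosebek   [palatalisation]
  giving Sasho zirtosebek.
Sasho 'zirtosebek' matches the regular reflex exactly, so the pair is cognate.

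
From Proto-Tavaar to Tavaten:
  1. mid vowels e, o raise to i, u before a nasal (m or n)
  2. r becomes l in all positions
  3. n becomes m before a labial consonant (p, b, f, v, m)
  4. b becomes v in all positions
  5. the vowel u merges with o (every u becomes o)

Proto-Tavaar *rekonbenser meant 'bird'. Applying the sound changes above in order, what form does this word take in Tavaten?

Tavaten: *rekonbenser
  rekonbenser → rekunbinser   [pre-nasal raising]
  rekunbinser → lekunbinsel   [unconditioned shift]
  lekunbinsel → lekumbinsel   [nasal place assimilation]
  lekumbinsel → lekumvinsel   [unconditioned shift]
  lekumvinsel → lekomvinsel   [vowel merger]
  giving Tavaten lekomvinsel.

lekomvinsel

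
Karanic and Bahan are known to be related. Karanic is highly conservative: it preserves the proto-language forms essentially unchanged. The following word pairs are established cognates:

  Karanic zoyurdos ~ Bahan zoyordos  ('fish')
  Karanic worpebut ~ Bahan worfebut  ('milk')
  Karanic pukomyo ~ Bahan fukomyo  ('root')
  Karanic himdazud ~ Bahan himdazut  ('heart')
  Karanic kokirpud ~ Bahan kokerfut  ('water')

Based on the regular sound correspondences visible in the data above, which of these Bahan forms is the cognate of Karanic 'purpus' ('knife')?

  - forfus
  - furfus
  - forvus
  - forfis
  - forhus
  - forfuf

forfus

pukomyo ~ fukomyo — Karanic p corresponds to Bahan f word-initially before a back vowel.
zoyurdos ~ zoyordos — Karanic u corresponds to Bahan o after a consonant, before r.
kokirpud ~ kokerfut — Karanic p corresponds to Bahan f after a consonant, before a back vowel.
Applying these to Karanic 'purpus':
  purpus → furpus   (p→f word-initially before a back vowel)
  furpus → forpus   (u→o after a consonant, before r)
  forpus → forfus   (p→f after a consonant, before a back vowel)
So the Bahan cognate is 'forfus'.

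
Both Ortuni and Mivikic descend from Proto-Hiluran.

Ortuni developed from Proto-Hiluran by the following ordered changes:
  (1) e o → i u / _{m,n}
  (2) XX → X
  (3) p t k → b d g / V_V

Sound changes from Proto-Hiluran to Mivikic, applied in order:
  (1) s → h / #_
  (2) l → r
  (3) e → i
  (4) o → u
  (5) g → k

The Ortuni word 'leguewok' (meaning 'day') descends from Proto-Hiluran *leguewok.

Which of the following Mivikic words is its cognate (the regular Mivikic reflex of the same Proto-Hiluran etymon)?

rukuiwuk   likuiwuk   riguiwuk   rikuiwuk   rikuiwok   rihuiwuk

rikuiwuk

Mivikic: *leguewok > reguewok > riguiwok > riguiwuk > rikuiwuk  (by unconditioned shift, vowel merger, vowel merger, unconditioned shift)
Among the options, 'rikuiwuk' alone shows every Mivikic change applied in order.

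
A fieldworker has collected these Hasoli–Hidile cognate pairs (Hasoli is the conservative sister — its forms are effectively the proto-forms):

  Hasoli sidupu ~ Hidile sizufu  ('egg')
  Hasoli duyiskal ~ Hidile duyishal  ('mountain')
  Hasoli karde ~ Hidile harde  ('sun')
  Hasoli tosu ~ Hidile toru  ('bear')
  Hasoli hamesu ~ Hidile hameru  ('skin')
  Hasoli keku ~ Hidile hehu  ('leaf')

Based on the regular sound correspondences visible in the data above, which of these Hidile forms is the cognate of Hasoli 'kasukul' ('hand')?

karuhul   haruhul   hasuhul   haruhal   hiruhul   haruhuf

karde ~ harde — Hasoli k corresponds to Hidile h word-initially before a back vowel.
tosu ~ toru, hamesu ~ hameru — Hasoli s corresponds to Hidile r between vowels (before a back vowel).
keku ~ hehu — Hasoli k corresponds to Hidile h between vowels (before a back vowel).
Applying these to Hasoli 'kasukul':
  kasukul → hasukul   (k→h word-initially before a back vowel)
  hasukul → harukul   (s→r between vowels (before a back vowel))
  harukul → haruhul   (k→h between vowels (before a back vowel))
So the Hidile cognate is 'haruhul'.

haruhul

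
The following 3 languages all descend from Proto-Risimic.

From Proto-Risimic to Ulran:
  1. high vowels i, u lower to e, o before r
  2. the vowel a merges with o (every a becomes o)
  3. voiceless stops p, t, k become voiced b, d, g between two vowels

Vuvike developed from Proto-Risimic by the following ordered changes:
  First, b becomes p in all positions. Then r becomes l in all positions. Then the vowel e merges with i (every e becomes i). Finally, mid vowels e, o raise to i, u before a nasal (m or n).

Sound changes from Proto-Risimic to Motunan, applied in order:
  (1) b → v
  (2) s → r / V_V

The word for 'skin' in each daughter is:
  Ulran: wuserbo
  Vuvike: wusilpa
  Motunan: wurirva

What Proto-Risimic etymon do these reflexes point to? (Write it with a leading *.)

*wusirba

Position 6: Ulran has b, Vuvike has p, Motunan has v. Taking the neighbouring segments as reconstructed: Ulran b can only go back to *b; Vuvike p could go back to *p or *b; Motunan v could go back to *b or *v — the one source consistent with every daughter is *b.
Position 7: Ulran has o, Vuvike has a, Motunan has a. Vuvike preserves a here (none of its changes turn any other segment into a), so the proto-segment is *a.
Position 3: Ulran has s, Vuvike has s, Motunan has r. Ulran preserves s here (none of its changes turn any other segment into s), so the proto-segment is *s.
Verify the candidate proto-form against each daughter:
Ulran: start from *wusirba.
  rule 1 (pre-rhotic lowering): wusirba → wuserba
  rule 2 (vowel merger): wuserba → wuserbo
  rule 3: no change — wuserbo
  ⇒ Ulran wuserbo
Vuvike: start from *wusirba.
  rule 1 (unconditioned shift): wusirba → wusirpa
  rule 2 (unconditioned shift): wusirpa → wusilpa
  rule 3: no change — wusilpa
  rule 4: no change — wusilpa
  ⇒ Vuvike wusilpa
Motunan: *wusirba > wusirva > wurirva  (by unconditioned shift, rhotacism)
Only *wusirba yields all of Ulran wuserbo, Vuvike wusilpa, Motunan wurirva.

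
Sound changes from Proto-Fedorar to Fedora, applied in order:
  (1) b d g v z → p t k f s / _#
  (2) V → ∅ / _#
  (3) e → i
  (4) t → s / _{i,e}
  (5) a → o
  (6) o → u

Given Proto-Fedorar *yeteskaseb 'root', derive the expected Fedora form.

Fedora: *yeteskaseb
  yeteskaseb → yeteskasep   [final devoicing]
  yeteskasep (rule 2 does not apply)
  yeteskasep → yitiskasip   [vowel merger]
  yitiskasip → yisiskasip   [palatalisation]
  yisiskasip → yisiskosip   [vowel merger]
  yisiskosip → yisiskusip   [vowel merger]
  giving Fedora yisiskusip.

yisiskusip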